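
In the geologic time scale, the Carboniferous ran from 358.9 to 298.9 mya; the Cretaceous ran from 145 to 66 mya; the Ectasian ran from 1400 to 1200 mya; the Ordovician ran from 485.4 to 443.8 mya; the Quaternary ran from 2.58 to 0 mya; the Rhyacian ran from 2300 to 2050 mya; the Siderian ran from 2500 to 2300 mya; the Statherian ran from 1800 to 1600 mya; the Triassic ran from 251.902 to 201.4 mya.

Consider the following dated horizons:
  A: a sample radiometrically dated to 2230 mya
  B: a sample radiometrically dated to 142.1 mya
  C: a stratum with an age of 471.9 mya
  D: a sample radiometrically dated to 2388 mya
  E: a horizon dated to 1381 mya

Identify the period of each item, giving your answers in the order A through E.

A — Rhyacian; B — Cretaceous; C — Ordovician; D — Siderian; E — Ectasian

A: 2230 Ma lies in 2300–2050 Ma, so Rhyacian.
B: 142.1 Ma lies in 145–66 Ma, so Cretaceous.
C: 471.9 Ma lies in 485.4–443.8 Ma, so Ordovician.
D: 2388 Ma lies in 2500–2300 Ma, so Siderian.
E: 1381 Ma lies in 1400–1200 Ma, so Ectasian.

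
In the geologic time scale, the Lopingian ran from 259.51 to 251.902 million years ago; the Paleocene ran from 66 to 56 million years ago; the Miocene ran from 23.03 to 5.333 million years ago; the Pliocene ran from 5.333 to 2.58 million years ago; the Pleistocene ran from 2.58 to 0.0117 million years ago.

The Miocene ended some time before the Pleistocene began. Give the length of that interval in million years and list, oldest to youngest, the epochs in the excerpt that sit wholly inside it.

The Miocene closes at 5.333 Ma and the Pleistocene opens at 2.58 Ma, so the interval is 5.333 − 2.58 = 2.753 Myr.
An epoch fits inside if it starts at or after 5.333 Ma and ends at or before 2.58 Ma; oldest first that gives Pliocene.

2.753 million years; Pliocene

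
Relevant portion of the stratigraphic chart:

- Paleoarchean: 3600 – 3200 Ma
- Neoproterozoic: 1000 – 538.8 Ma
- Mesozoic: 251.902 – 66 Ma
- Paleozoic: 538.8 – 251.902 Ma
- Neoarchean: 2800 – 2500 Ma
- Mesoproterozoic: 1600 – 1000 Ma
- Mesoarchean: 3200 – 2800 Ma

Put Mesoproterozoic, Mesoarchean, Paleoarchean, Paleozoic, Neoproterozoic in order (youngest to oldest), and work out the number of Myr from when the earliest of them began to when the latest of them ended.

From the excerpt: Mesoproterozoic 1600–1000; Mesoarchean 3200–2800; Paleoarchean 3600–3200; Paleozoic 538.8–251.902; Neoproterozoic 1000–538.8 (Ma).
Larger Ma is earlier, so the oldest is Paleoarchean and the youngest is Paleozoic; youngest to oldest: Paleozoic, Neoproterozoic, Mesoproterozoic, Mesoarchean, Paleoarchean.
Oldest start 3600 minus youngest end 251.902 gives 3348.098 Myr overall.

Paleozoic → Neoproterozoic → Mesoproterozoic → Mesoarchean → Paleoarchean; total span 3348.098 Myr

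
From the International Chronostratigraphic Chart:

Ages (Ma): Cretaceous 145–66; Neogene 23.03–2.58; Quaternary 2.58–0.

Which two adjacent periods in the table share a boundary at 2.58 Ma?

The Neogene ends at 2.58 Ma and the Quaternary begins at 2.58 Ma, so they share that boundary.

Neogene and Quaternary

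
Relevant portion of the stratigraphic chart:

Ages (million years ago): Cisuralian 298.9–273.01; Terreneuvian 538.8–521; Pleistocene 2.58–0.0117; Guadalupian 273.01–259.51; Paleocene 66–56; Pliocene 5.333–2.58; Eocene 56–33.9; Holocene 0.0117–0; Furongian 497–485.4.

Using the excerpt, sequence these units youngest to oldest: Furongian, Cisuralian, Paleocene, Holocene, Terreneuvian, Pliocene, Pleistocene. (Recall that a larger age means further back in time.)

The oldest of these is Terreneuvian (starts 538.8 Ma) and the youngest is Holocene (ends 0 Ma).
In between, by decreasing start age: Furongian (497), Cisuralian (298.9), Paleocene (66), Pliocene (5.333), Pleistocene (2.58).
Listing youngest first means reversing that sequence.

Holocene, Pleistocene, Pliocene, Paleocene, Cisuralian, Furongian, Terreneuvian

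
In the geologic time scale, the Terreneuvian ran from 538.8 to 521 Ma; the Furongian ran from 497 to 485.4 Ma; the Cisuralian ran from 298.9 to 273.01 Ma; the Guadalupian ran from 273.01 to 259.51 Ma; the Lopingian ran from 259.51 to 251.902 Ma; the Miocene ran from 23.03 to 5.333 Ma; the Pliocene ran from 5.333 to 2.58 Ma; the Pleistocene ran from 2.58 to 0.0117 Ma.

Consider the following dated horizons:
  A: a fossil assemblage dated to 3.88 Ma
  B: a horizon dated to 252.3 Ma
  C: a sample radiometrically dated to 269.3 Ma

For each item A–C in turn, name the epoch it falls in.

A: 3.88 Ma lies in 5.333–2.58 Ma, so Pliocene.
B: 252.3 Ma lies in 259.51–251.902 Ma, so Lopingian.
C: 269.3 Ma lies in 273.01–259.51 Ma, so Guadalupian.

A — Pliocene; B — Lopingian; C — Guadalupian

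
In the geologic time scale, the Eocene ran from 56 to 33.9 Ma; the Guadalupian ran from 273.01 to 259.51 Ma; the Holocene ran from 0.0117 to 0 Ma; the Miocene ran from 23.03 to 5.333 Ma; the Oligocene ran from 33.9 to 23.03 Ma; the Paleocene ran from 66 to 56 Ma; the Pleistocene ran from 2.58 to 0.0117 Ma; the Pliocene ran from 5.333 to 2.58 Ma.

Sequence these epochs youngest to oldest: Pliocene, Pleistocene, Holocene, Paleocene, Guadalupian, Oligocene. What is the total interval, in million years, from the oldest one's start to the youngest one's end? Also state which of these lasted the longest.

From the excerpt: Pliocene 5.333–2.58; Pleistocene 2.58–0.0117; Holocene 0.0117–0; Paleocene 66–56; Guadalupian 273.01–259.51; Oligocene 33.9–23.03 (Ma).
Larger Ma is earlier, so the oldest is Guadalupian and the youngest is Holocene; youngest to oldest: Holocene, Pleistocene, Pliocene, Oligocene, Paleocene, Guadalupian.
Oldest start 273.01 minus youngest end 0 gives 273.01 Myr overall.
Individual lengths (start − end): Pleistocene 2.5683; Oligocene 10.87; Paleocene 10; Guadalupian 13.5; Holocene 0.0117; Pliocene 2.753. The largest is Guadalupian at 13.5 Myr.

Holocene, Pleistocene, Pliocene, Oligocene, Paleocene, Guadalupian; total span 273.01 Myr; longest is Guadalupian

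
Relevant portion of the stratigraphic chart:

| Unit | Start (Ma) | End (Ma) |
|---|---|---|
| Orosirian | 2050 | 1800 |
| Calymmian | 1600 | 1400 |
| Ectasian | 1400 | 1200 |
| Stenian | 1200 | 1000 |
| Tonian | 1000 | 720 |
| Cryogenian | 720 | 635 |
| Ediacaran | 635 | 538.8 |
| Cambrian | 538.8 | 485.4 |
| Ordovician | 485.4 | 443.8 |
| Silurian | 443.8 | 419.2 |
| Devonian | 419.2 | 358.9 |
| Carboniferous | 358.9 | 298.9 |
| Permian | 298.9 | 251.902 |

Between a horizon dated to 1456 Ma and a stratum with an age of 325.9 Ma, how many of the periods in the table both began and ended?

1456 Ma sits inside the Calymmian (1600–1400) and 325.9 Ma inside the Carboniferous (358.9–298.9); neither of those is wholly between the two dates.
The listed periods lying completely between them are Ectasian, Stenian, Tonian, Cryogenian, Ediacaran, Cambrian, Ordovician, Silurian, Devonian — 9 in all.

9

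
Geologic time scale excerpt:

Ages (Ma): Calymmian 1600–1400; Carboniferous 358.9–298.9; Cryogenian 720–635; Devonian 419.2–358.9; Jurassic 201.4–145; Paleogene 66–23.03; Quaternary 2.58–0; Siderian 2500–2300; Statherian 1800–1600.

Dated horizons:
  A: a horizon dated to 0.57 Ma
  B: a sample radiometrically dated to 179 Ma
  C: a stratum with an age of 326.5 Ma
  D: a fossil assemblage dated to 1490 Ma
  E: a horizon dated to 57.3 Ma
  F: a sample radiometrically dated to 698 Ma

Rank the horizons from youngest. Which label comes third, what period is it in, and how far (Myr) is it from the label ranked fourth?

Sorted youngest-first by Ma: A (0.57), E (57.3), B (179), C (326.5), F (698), D (1490).
The third youngest is B at 179 Ma, which lies in 201.4–145 Ma: the Jurassic.
The fourth youngest is C at 326.5 Ma; separation = |179 − 326.5| = 147.5 Myr.

B, in the Jurassic; 147.5 million years to C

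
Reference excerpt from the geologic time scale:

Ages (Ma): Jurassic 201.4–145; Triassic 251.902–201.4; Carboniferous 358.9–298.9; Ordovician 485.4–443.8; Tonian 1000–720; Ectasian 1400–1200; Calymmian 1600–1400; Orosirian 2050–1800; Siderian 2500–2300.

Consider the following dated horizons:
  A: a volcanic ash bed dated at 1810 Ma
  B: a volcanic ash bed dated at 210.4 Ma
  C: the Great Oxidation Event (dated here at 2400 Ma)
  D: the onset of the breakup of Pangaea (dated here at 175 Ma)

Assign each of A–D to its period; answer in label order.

Match each age against the start–end ranges in the excerpt: A = 1810 Ma → Orosirian (2050–1800); B = 210.4 Ma → Triassic (251.902–201.4); C = 2400 Ma → Siderian (2500–2300); D = 175 Ma → Jurassic (201.4–145).

A — Orosirian; B — Triassic; C — Siderian; D — Jurassic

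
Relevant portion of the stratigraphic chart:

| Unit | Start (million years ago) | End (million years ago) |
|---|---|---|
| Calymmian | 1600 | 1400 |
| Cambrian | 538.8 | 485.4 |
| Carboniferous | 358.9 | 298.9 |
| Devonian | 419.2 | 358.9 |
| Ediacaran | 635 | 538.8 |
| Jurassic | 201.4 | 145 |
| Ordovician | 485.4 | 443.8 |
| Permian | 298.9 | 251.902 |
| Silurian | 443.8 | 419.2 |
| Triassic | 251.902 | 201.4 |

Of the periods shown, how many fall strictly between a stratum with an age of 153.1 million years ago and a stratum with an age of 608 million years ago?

The older date is 608 Ma and the younger is 153.1 Ma.
Periods with start < 608 and end > 153.1 Ma: Cambrian (538.8–485.4), Ordovician (485.4–443.8), Silurian (443.8–419.2), Devonian (419.2–358.9), Carboniferous (358.9–298.9), Permian (298.9–251.902), Triassic (251.902–201.4).
That is 7 complete periods.

7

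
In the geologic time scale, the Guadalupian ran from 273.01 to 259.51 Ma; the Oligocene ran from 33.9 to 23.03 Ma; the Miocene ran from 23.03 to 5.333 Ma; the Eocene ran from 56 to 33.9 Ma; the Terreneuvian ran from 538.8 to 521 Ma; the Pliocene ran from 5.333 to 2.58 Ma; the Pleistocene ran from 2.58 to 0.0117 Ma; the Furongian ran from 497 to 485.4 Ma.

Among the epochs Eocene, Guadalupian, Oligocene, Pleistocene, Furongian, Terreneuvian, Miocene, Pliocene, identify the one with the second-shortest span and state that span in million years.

Pliocene, 2.753 million years

Start − end for each: Eocene 56 − 33.9 = 22.1; Guadalupian 273.01 − 259.51 = 13.5; Oligocene 33.9 − 23.03 = 10.87; Pleistocene 2.58 − 0.0117 = 2.5683; Furongian 497 − 485.4 = 11.6; Terreneuvian 538.8 − 521 = 17.8; Miocene 23.03 − 5.333 = 17.697; Pliocene 5.333 − 2.58 = 2.753.
Ranking these from shortest: Pleistocene < Pliocene < Oligocene < Furongian < Guadalupian < Miocene < Terreneuvian < Eocene.
Position 2 in that ranking is Pliocene, which lasted 2.753 Myr.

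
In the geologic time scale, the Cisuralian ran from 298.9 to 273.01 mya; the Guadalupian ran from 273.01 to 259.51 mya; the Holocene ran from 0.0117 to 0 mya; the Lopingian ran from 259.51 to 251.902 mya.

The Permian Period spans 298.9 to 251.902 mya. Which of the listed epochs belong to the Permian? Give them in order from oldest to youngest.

Epochs with both bounds inside 298.9–251.902 Ma: Cisuralian (298.9–273.01), Guadalupian (273.01–259.51), Lopingian (259.51–251.902).

Cisuralian, Guadalupian, Lopingian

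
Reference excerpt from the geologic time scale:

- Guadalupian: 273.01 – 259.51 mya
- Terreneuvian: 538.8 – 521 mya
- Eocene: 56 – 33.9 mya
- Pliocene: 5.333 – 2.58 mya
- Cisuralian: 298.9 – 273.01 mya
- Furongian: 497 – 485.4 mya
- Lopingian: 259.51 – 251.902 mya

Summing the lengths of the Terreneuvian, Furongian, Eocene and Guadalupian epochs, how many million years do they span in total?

Duration is start − end for each: (538.8 − 521) + (497 − 485.4) + (56 − 33.9) + (273.01 − 259.51).
That is 17.8 + 11.6 + 22.1 + 13.5, which totals 65 million years.

65 million years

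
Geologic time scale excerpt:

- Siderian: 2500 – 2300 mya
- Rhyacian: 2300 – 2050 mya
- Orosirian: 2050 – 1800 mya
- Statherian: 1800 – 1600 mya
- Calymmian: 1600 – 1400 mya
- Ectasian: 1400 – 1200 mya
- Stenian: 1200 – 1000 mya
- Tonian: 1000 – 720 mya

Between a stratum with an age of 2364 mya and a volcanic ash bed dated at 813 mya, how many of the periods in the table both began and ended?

6

The older date is 2364 Ma and the younger is 813 Ma.
Periods with start < 2364 and end > 813 Ma: Rhyacian (2300–2050), Orosirian (2050–1800), Statherian (1800–1600), Calymmian (1600–1400), Ectasian (1400–1200), Stenian (1200–1000).
That is 6 complete periods.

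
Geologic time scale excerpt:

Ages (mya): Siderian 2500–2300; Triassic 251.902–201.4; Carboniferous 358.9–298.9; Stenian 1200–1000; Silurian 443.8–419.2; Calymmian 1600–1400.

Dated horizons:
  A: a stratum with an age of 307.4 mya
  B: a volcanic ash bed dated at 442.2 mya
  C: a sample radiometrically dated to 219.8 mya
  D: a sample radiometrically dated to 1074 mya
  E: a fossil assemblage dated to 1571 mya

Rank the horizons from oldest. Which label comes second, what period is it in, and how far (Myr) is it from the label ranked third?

Sorted oldest-first by Ma: E (1571), D (1074), B (442.2), A (307.4), C (219.8).
The second oldest is D at 1074 Ma, which lies in 1200–1000 Ma: the Stenian.
The third oldest is B at 442.2 Ma; separation = |1074 − 442.2| = 631.8 Myr.

D, in the Stenian; 631.8 million years to B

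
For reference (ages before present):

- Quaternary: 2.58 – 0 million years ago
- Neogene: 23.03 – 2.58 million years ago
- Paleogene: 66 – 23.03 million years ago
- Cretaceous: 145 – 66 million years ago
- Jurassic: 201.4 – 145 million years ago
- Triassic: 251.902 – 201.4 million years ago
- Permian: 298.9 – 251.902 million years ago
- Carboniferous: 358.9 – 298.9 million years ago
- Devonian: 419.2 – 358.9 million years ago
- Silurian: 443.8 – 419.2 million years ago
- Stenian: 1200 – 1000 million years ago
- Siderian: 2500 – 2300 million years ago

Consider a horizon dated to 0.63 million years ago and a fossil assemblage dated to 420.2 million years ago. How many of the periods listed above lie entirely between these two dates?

The older date is 420.2 Ma and the younger is 0.63 Ma.
Periods with start < 420.2 and end > 0.63 Ma: Devonian (419.2–358.9), Carboniferous (358.9–298.9), Permian (298.9–251.902), Triassic (251.902–201.4), Jurassic (201.4–145), Cretaceous (145–66), Paleogene (66–23.03), Neogene (23.03–2.58).
That is 8 complete periods.

8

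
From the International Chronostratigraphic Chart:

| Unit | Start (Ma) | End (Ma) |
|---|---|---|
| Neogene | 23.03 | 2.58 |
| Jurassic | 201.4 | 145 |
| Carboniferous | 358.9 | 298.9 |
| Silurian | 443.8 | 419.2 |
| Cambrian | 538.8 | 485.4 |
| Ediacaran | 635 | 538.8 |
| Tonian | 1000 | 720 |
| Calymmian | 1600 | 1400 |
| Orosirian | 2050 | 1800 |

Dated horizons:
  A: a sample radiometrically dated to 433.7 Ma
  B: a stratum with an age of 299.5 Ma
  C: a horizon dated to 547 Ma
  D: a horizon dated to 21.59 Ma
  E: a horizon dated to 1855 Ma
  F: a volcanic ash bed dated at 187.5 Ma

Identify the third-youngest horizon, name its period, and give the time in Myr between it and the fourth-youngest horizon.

Sorted youngest-first by Ma: D (21.59), F (187.5), B (299.5), A (433.7), C (547), E (1855).
The third youngest is B at 299.5 Ma, which lies in 358.9–298.9 Ma: the Carboniferous.
The fourth youngest is A at 433.7 Ma; separation = |299.5 − 433.7| = 134.2 Myr.

B, in the Carboniferous; 134.2 million years to A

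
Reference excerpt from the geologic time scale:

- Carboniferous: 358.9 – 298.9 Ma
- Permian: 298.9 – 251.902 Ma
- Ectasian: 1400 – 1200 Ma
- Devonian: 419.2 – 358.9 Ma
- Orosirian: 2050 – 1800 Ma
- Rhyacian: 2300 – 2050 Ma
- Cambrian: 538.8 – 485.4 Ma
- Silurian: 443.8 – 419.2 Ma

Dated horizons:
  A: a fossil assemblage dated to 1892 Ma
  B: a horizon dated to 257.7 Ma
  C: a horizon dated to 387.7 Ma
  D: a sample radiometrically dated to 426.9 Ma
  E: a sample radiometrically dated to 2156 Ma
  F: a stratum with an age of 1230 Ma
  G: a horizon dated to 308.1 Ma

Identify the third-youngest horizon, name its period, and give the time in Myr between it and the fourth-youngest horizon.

Sorted youngest-first by Ma: B (257.7), G (308.1), C (387.7), D (426.9), F (1230), A (1892), E (2156).
The third youngest is C at 387.7 Ma, which lies in 419.2–358.9 Ma: the Devonian.
The fourth youngest is D at 426.9 Ma; separation = |387.7 − 426.9| = 39.2 Myr.

C, in the Devonian; 39.2 million years to D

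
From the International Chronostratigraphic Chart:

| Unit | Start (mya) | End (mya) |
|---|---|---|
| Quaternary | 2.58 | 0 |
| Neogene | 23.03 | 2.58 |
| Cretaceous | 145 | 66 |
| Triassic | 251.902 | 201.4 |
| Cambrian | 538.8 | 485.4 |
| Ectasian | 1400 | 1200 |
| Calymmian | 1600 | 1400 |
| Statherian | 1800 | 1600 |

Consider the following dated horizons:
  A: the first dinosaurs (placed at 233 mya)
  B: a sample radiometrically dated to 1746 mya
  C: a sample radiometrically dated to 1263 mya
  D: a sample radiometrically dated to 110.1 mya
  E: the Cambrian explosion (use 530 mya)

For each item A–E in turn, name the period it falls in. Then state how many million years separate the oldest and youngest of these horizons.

A — Triassic; B — Statherian; C — Ectasian; D — Cretaceous; E — Cambrian; span 1635.9 million years

A: 233 Ma lies in 251.902–201.4 Ma, so Triassic.
B: 1746 Ma lies in 1800–1600 Ma, so Statherian.
C: 1263 Ma lies in 1400–1200 Ma, so Ectasian.
D: 110.1 Ma lies in 145–66 Ma, so Cretaceous.
E: 530 Ma lies in 538.8–485.4 Ma, so Cambrian.
Oldest = 1746 Ma, youngest = 110.1 Ma → span 1635.9 Myr.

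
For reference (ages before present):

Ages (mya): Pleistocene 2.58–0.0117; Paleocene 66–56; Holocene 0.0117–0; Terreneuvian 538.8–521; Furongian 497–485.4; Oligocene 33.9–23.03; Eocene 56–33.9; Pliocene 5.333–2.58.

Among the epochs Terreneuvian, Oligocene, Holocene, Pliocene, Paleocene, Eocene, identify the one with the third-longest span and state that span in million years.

Oligocene, 10.87 million years

Start − end for each: Terreneuvian 538.8 − 521 = 17.8; Oligocene 33.9 − 23.03 = 10.87; Holocene 0.0117 − 0 = 0.0117; Pliocene 5.333 − 2.58 = 2.753; Paleocene 66 − 56 = 10; Eocene 56 − 33.9 = 22.1.
Ranking these from longest: Eocene > Terreneuvian > Oligocene > Paleocene > Pliocene > Holocene.
Position 3 in that ranking is Oligocene, which lasted 10.87 Myr.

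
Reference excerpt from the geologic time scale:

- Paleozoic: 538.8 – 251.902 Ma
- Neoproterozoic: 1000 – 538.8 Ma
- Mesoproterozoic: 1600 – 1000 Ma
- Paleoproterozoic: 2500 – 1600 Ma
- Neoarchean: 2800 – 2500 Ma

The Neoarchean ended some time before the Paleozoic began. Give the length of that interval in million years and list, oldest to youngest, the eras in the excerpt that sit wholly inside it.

1961.2 million years; Paleoproterozoic, Mesoproterozoic, Neoproterozoic

The Neoarchean closes at 2500 Ma and the Paleozoic opens at 538.8 Ma, so the interval is 2500 − 538.8 = 1961.2 Myr.
An era fits inside if it starts at or after 2500 Ma and ends at or before 538.8 Ma; oldest first that gives Paleoproterozoic, Mesoproterozoic, Neoproterozoic.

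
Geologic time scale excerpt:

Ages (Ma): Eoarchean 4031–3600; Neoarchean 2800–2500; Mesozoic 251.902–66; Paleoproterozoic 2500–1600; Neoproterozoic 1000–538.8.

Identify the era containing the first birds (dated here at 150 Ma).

Mesozoic

150 Ma lies between 251.902 and 66 Ma, so it falls in the Mesozoic.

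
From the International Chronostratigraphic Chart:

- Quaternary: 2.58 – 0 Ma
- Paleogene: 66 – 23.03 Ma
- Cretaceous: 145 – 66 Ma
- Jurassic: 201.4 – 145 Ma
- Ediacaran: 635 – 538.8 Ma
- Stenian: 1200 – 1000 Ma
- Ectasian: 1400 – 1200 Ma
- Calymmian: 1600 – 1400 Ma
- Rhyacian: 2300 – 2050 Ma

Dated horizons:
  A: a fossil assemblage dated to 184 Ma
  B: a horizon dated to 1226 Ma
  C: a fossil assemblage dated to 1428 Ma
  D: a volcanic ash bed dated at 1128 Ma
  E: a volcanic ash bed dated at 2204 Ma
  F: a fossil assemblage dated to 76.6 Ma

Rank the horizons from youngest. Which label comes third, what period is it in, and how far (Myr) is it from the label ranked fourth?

D, in the Stenian; 98 million years to B

Sorted youngest-first by Ma: F (76.6), A (184), D (1128), B (1226), C (1428), E (2204).
The third youngest is D at 1128 Ma, which lies in 1200–1000 Ma: the Stenian.
The fourth youngest is B at 1226 Ma; separation = |1128 − 1226| = 98 Myr.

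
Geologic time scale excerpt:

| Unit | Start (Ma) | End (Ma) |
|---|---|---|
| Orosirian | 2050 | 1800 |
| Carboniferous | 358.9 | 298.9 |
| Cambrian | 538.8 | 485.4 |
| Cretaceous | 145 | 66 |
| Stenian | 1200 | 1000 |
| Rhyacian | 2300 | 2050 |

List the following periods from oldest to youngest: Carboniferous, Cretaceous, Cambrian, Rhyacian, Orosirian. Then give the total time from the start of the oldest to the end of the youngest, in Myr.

Start ages (Ma): Rhyacian 2300, Orosirian 2050, Cambrian 538.8, Carboniferous 358.9, Cretaceous 145.
Ordered oldest to youngest: Rhyacian, Orosirian, Cambrian, Carboniferous, Cretaceous.
Span = 2300 − 66 = 2234 Myr.

Rhyacian → Orosirian → Cambrian → Carboniferous → Cretaceous; total span 2234 Myr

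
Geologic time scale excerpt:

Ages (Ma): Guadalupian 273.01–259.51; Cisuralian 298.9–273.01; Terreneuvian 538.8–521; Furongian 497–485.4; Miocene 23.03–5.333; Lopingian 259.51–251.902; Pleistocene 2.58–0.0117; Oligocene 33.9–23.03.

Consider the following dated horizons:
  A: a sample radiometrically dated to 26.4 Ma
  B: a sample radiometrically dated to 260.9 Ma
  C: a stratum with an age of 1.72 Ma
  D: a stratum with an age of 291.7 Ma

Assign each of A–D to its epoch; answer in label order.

A — Oligocene; B — Guadalupian; C — Pleistocene; D — Cisuralian

A: 26.4 Ma lies in 33.9–23.03 Ma, so Oligocene.
B: 260.9 Ma lies in 273.01–259.51 Ma, so Guadalupian.
C: 1.72 Ma lies in 2.58–0.0117 Ma, so Pleistocene.
D: 291.7 Ma lies in 298.9–273.01 Ma, so Cisuralian.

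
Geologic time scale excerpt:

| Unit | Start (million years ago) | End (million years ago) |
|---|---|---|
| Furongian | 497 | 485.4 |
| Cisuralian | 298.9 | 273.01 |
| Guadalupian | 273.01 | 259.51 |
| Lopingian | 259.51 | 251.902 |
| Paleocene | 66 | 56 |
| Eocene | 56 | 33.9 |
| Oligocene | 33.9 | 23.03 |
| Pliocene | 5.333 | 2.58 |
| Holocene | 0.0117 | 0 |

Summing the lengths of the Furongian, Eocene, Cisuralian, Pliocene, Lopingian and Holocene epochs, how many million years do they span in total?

69.9627 million years

Duration is start − end for each: (497 − 485.4) + (56 − 33.9) + (298.9 − 273.01) + (5.333 − 2.58) + (259.51 − 251.902) + (0.0117 − 0).
That is 11.6 + 22.1 + 25.89 + 2.753 + 7.608 + 0.0117, which totals 69.9627 million years.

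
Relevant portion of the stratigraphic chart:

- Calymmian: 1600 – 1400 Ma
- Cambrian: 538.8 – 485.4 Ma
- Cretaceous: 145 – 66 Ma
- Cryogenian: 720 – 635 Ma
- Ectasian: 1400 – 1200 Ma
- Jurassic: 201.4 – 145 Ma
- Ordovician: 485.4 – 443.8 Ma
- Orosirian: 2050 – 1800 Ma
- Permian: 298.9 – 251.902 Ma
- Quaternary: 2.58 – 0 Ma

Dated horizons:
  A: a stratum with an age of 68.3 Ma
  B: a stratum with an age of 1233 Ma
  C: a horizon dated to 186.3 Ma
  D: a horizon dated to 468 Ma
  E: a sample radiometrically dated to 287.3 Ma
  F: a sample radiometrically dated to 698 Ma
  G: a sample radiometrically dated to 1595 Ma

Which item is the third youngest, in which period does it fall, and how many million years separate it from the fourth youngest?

E, in the Permian; 180.7 million years to D

Sorted youngest-first by Ma: A (68.3), C (186.3), E (287.3), D (468), F (698), B (1233), G (1595).
The third youngest is E at 287.3 Ma, which lies in 298.9–251.902 Ma: the Permian.
The fourth youngest is D at 468 Ma; separation = |287.3 − 468| = 180.7 Myr.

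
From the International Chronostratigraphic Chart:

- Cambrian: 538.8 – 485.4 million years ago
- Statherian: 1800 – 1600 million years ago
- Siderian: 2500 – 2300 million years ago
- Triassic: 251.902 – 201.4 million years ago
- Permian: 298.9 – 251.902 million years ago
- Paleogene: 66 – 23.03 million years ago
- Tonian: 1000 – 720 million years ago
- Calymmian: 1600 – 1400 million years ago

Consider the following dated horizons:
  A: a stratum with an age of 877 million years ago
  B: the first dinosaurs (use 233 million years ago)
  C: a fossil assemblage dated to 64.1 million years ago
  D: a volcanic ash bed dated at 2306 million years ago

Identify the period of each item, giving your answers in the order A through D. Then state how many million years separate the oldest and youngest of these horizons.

A — Tonian; B — Triassic; C — Paleogene; D — Siderian; span 2241.9 million years

A: 877 Ma lies in 1000–720 Ma, so Tonian.
B: 233 Ma lies in 251.902–201.4 Ma, so Triassic.
C: 64.1 Ma lies in 66–23.03 Ma, so Paleogene.
D: 2306 Ma lies in 2500–2300 Ma, so Siderian.
Oldest = 2306 Ma, youngest = 64.1 Ma → span 2241.9 Myr.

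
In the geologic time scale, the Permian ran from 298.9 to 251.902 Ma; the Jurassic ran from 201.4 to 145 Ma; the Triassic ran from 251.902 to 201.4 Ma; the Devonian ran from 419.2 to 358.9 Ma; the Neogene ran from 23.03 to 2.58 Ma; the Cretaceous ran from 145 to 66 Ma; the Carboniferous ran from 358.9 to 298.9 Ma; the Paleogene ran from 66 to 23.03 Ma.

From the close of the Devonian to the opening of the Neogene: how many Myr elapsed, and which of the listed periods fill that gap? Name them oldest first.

End of Devonian = 358.9 Ma; start of Neogene = 23.03 Ma.
Gap = 358.9 − 23.03 = 335.87 Myr.
Periods wholly inside 358.9–23.03 Ma: Carboniferous (358.9–298.9), Permian (298.9–251.902), Triassic (251.902–201.4), Jurassic (201.4–145), Cretaceous (145–66), Paleogene (66–23.03).

335.87 million years; Carboniferous, Permian, Triassic, Jurassic, Cretaceous, Paleogene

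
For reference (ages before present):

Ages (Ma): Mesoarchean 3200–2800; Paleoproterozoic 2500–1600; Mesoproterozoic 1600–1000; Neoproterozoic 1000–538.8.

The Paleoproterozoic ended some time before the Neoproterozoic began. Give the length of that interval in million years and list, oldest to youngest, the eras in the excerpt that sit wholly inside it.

600 million years; Mesoproterozoic

End of Paleoproterozoic = 1600 Ma; start of Neoproterozoic = 1000 Ma.
Gap = 1600 − 1000 = 600 Myr.
Eras wholly inside 1600–1000 Ma: Mesoproterozoic (1600–1000).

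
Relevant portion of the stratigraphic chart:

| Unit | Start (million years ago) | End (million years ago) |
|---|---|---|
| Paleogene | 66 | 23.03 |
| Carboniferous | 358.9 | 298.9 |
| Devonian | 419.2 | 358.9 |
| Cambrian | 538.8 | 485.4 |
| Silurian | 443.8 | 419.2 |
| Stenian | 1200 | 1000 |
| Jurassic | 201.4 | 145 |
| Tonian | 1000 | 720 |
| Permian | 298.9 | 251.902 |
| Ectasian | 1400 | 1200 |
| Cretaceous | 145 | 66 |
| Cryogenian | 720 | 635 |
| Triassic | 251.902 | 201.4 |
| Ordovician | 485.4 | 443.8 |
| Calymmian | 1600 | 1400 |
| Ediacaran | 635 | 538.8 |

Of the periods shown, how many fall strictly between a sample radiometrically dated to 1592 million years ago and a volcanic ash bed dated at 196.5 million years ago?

12

The older date is 1592 Ma and the younger is 196.5 Ma.
Periods with start < 1592 and end > 196.5 Ma: Ectasian (1400–1200), Stenian (1200–1000), Tonian (1000–720), Cryogenian (720–635), Ediacaran (635–538.8), Cambrian (538.8–485.4), Ordovician (485.4–443.8), Silurian (443.8–419.2), Devonian (419.2–358.9), Carboniferous (358.9–298.9), Permian (298.9–251.902), Triassic (251.902–201.4).
That is 12 complete periods.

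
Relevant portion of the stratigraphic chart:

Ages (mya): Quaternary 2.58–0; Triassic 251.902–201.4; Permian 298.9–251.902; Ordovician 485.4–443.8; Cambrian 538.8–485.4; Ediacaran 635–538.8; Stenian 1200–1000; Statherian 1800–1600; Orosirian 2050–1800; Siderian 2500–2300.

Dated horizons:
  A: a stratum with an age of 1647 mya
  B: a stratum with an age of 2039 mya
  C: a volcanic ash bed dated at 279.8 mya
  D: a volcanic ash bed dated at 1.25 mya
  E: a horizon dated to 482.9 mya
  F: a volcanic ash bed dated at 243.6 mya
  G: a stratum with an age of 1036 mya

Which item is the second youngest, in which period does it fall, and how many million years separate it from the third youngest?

Smaller Ma means younger, so youngest first: D 1.25 < F 243.6 < C 279.8 < E 482.9 < G 1036 < A 1647 < B 2039.
Counting 2 along gives F (243.6 Ma); the excerpt puts that inside the Triassic, 251.902–201.4 Ma.
Next in line is C (279.8 Ma), and 279.8 − 243.6 = 36.2 Myr.

F, in the Triassic; 36.2 million years to C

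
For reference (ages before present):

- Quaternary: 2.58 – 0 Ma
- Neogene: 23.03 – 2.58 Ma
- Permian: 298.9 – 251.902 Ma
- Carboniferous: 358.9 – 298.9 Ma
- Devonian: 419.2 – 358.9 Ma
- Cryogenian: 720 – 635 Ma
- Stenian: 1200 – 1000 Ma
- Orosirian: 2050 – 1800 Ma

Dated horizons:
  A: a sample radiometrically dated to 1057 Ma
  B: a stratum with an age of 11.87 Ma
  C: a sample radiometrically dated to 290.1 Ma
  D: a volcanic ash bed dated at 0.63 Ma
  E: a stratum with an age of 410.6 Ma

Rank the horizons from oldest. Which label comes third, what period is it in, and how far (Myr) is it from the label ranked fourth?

Larger Ma means older, so oldest first: A 1057 > E 410.6 > C 290.1 > B 11.87 > D 0.63.
Counting 3 along gives C (290.1 Ma); the excerpt puts that inside the Permian, 298.9–251.902 Ma.
Next in line is B (11.87 Ma), and 290.1 − 11.87 = 278.23 Myr.

C, in the Permian; 278.23 million years to B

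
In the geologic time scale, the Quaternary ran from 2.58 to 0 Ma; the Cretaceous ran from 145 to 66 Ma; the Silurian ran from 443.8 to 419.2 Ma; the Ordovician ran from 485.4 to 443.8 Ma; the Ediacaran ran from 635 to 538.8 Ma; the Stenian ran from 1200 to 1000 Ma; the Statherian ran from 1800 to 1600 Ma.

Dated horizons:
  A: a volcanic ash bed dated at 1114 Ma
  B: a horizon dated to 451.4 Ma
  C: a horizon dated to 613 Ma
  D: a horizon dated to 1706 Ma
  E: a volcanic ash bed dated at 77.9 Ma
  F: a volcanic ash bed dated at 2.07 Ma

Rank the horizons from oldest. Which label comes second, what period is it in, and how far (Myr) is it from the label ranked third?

A, in the Stenian; 501 million years to C

Larger Ma means older, so oldest first: D 1706 > A 1114 > C 613 > B 451.4 > E 77.9 > F 2.07.
Counting 2 along gives A (1114 Ma); the excerpt puts that inside the Stenian, 1200–1000 Ma.
Next in line is C (613 Ma), and 1114 − 613 = 501 Myr.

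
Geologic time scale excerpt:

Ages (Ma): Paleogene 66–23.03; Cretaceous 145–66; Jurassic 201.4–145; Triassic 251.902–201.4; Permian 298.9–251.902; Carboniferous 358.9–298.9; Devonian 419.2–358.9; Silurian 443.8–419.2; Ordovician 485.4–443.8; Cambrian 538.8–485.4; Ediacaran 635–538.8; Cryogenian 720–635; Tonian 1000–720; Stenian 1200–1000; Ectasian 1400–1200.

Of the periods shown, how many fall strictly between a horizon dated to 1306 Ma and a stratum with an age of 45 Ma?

1306 Ma sits inside the Ectasian (1400–1200) and 45 Ma inside the Paleogene (66–23.03); neither of those is wholly between the two dates.
The listed periods lying completely between them are Stenian, Tonian, Cryogenian, Ediacaran, Cambrian, Ordovician, Silurian, Devonian, Carboniferous, Permian, Triassic, Jurassic, Cretaceous — 13 in all.

13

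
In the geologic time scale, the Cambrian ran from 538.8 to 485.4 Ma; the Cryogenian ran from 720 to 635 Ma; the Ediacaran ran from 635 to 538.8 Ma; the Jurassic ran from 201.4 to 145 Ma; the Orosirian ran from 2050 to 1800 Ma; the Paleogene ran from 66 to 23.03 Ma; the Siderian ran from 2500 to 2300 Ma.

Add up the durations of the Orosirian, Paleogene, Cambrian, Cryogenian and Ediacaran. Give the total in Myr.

Duration is start − end for each: (2050 − 1800) + (66 − 23.03) + (538.8 − 485.4) + (720 − 635) + (635 − 538.8).
That is 250 + 42.97 + 53.4 + 85 + 96.2, which totals 527.57 million years.

527.57 million years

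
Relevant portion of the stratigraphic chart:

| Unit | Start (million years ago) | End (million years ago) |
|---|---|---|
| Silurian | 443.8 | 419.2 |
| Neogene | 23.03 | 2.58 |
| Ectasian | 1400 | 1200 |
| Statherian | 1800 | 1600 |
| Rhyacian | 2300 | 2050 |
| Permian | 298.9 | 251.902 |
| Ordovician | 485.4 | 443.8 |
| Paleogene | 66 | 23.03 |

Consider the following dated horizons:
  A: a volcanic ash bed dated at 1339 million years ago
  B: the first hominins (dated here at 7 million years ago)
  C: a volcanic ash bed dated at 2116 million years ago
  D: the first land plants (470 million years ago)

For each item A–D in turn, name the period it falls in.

A: 1339 Ma lies in 1400–1200 Ma, so Ectasian.
B: 7 Ma lies in 23.03–2.58 Ma, so Neogene.
C: 2116 Ma lies in 2300–2050 Ma, so Rhyacian.
D: 470 Ma lies in 485.4–443.8 Ma, so Ordovician.

A — Ectasian; B — Neogene; C — Rhyacian; D — Ordovician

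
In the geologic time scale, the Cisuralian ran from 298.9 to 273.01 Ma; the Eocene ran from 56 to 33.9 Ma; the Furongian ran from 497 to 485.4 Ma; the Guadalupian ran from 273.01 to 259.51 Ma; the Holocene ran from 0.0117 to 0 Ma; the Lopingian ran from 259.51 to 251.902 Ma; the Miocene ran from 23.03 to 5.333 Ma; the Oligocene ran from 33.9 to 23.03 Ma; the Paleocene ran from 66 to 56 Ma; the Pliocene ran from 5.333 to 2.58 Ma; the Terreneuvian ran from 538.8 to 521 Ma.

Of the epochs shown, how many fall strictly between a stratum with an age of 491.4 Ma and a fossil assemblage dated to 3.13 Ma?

7

The older date is 491.4 Ma and the younger is 3.13 Ma.
Epochs with start < 491.4 and end > 3.13 Ma: Cisuralian (298.9–273.01), Guadalupian (273.01–259.51), Lopingian (259.51–251.902), Paleocene (66–56), Eocene (56–33.9), Oligocene (33.9–23.03), Miocene (23.03–5.333).
That is 7 complete epochs.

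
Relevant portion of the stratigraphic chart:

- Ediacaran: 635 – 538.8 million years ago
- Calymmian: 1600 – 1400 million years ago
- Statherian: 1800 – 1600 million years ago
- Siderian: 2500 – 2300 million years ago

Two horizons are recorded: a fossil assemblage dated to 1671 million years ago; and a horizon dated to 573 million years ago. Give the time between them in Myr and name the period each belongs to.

1098 million years apart; the first in the Statherian, the second in the Ediacaran

Elapsed time: 1671 − 573 = 1098 Myr.
1671 Ma lies within 1800–1600 Ma: Statherian.
573 Ma lies within 635–538.8 Ma: Ediacaran.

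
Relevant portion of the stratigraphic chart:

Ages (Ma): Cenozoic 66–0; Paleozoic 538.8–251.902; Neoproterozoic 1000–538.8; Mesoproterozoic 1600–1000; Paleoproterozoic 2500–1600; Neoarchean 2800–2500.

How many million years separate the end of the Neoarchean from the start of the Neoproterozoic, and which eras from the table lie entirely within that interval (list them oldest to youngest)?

End of Neoarchean = 2500 Ma; start of Neoproterozoic = 1000 Ma.
Gap = 2500 − 1000 = 1500 Myr.
Eras wholly inside 2500–1000 Ma: Paleoproterozoic (2500–1600), Mesoproterozoic (1600–1000).

1500 million years; Paleoproterozoic, Mesoproterozoic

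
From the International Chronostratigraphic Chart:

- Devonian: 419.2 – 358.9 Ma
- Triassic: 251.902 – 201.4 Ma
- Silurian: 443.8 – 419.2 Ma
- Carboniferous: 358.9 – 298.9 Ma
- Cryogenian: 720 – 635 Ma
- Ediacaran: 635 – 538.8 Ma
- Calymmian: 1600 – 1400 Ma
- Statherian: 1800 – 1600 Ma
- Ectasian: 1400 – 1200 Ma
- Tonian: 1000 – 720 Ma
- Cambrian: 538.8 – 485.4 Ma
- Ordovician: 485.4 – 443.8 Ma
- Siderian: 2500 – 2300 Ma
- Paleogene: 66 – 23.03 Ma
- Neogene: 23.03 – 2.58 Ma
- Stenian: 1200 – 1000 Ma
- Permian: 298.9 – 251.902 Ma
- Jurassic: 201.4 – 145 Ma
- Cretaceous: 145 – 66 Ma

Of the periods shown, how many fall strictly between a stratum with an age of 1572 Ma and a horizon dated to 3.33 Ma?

15

1572 Ma sits inside the Calymmian (1600–1400) and 3.33 Ma inside the Neogene (23.03–2.58); neither of those is wholly between the two dates.
The listed periods lying completely between them are Ectasian, Stenian, Tonian, Cryogenian, Ediacaran, Cambrian, Ordovician, Silurian, Devonian, Carboniferous, Permian, Triassic, Jurassic, Cretaceous, Paleogene — 15 in all.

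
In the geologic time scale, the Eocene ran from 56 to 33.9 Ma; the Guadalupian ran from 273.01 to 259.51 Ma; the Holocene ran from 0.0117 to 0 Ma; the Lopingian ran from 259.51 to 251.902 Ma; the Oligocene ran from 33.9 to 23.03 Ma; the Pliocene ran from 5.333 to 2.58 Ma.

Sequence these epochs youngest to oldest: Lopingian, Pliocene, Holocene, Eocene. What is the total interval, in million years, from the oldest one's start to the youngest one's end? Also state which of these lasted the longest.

Holocene, Pliocene, Eocene, Lopingian; total span 259.51 Myr; longest is Eocene

From the excerpt: Lopingian 259.51–251.902; Pliocene 5.333–2.58; Holocene 0.0117–0; Eocene 56–33.9 (Ma).
Larger Ma is earlier, so the oldest is Lopingian and the youngest is Holocene; youngest to oldest: Holocene, Pliocene, Eocene, Lopingian.
Oldest start 259.51 minus youngest end 0 gives 259.51 Myr overall.
Individual lengths (start − end): Holocene 0.0117; Lopingian 7.608; Eocene 22.1; Pliocene 2.753. The largest is Eocene at 22.1 Myr.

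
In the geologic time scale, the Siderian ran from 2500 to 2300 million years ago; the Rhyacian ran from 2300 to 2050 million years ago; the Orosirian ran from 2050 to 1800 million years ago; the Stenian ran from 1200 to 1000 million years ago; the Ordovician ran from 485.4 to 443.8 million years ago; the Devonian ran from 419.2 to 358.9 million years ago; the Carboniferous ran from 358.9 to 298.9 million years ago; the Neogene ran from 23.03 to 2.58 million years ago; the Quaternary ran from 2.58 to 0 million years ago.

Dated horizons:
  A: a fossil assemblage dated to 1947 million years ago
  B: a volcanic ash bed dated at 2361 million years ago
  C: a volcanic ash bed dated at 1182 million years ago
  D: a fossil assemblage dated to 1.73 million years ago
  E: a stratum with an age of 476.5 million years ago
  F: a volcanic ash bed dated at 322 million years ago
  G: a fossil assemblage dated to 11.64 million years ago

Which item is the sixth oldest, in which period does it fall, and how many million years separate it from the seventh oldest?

Larger Ma means older, so oldest first: B 2361 > A 1947 > C 1182 > E 476.5 > F 322 > G 11.64 > D 1.73.
Counting 6 along gives G (11.64 Ma); the excerpt puts that inside the Neogene, 23.03–2.58 Ma.
Next in line is D (1.73 Ma), and 11.64 − 1.73 = 9.91 Myr.

G, in the Neogene; 9.91 million years to D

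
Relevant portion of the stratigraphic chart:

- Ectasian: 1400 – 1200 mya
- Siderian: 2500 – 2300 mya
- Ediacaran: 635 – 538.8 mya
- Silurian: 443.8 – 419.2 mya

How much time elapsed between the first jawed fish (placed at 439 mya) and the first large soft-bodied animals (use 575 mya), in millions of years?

136 million years

575 − 439 = 136 million years.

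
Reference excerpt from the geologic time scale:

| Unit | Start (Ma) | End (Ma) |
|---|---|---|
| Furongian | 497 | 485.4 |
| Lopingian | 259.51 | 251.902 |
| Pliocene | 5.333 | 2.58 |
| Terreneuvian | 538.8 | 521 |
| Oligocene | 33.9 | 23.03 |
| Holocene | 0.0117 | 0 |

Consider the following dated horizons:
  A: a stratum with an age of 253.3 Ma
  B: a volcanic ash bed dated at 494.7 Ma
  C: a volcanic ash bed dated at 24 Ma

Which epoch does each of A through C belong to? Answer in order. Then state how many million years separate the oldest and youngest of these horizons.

Match each age against the start–end ranges in the excerpt: A = 253.3 Ma → Lopingian (259.51–251.902); B = 494.7 Ma → Furongian (497–485.4); C = 24 Ma → Oligocene (33.9–23.03).
The largest age is 494.7 Ma and the smallest is 24 Ma; their difference is 470.7 Myr.

A — Lopingian; B — Furongian; C — Oligocene; span 470.7 million years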